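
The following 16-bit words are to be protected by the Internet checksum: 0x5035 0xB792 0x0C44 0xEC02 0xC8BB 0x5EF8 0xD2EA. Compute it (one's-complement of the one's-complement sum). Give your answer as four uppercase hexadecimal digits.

0552

One's-complement addition (fold any carry out of bit 15 back into bit 0):
  0x5035 + 0xB792 = 0x107C7 → wrap carry → 0x07C8
  0x07C8 + 0x0C44 = 0x0140C
  0x140C + 0xEC02 = 0x1000E → wrap carry → 0x000F
  0x000F + 0xC8BB = 0x0C8CA
  0xC8CA + 0x5EF8 = 0x127C2 → wrap carry → 0x27C3
  0x27C3 + 0xD2EA = 0x0FAAD
One's-complement sum = 0xFAAD.
Checksum = ~0xFAAD & 0xFFFF = 0x0552.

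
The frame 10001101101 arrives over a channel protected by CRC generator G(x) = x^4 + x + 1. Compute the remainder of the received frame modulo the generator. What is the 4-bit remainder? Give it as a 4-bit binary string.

Modulo-2 division of 10001101101 by 10011:
  pos 0: 10001 XOR 10011 = 00010
  pos 3: 10101 XOR 10011 = 00110
  pos 5: 11010 XOR 10011 = 01001
  pos 6: 10011 XOR 10011 = 00000
Remainder = 0000 (zero — the frame passes the CRC check).

0000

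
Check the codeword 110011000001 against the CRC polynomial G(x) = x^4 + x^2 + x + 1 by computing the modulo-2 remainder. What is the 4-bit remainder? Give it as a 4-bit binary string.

Modulo-2 division of 110011000001 by 10111:
  pos 0: 11001 XOR 10111 = 01110
  pos 1: 11101 XOR 10111 = 01010
  pos 2: 10100 XOR 10111 = 00011
  pos 5: 11000 XOR 10111 = 01111
  pos 6: 11110 XOR 10111 = 01001
  pos 7: 10011 XOR 10111 = 00100
Remainder = 0100 (nonzero — an error is detected).

0100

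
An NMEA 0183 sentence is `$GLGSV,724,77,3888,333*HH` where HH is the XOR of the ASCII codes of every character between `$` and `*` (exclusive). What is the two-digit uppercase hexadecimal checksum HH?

40

XOR the ASCII codes of the payload characters:
  'G' = 0x47 → acc = 0x47
  'L' = 0x4C → acc = 0x0B
  'G' = 0x47 → acc = 0x4C
  'S' = 0x53 → acc = 0x1F
  'V' = 0x56 → acc = 0x49
  ',' = 0x2C → acc = 0x65
  '7' = 0x37 → acc = 0x52
  '2' = 0x32 → acc = 0x60
  '4' = 0x34 → acc = 0x54
  ',' = 0x2C → acc = 0x78
  '7' = 0x37 → acc = 0x4F
  '7' = 0x37 → acc = 0x78
  ',' = 0x2C → acc = 0x54
  '3' = 0x33 → acc = 0x67
  '8' = 0x38 → acc = 0x5F
  '8' = 0x38 → acc = 0x67
  '8' = 0x38 → acc = 0x5F
  ',' = 0x2C → acc = 0x73
  '3' = 0x33 → acc = 0x40
  '3' = 0x33 → acc = 0x73
  '3' = 0x33 → acc = 0x40
Checksum = 0x40.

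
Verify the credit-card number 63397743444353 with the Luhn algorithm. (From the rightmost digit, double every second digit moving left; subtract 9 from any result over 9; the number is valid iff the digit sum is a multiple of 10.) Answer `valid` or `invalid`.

From the right, keep odd positions and double even positions (subtract 9 from any doubled value over 9):
  doubled (positions 2,4,...): 1 8 8 8 5 6 3 → sum 39
  kept (positions 1,3,...): 3 3 4 3 7 9 3 → sum 32
Total = 71.
71 mod 10 = 1, so the number is invalid.

invalid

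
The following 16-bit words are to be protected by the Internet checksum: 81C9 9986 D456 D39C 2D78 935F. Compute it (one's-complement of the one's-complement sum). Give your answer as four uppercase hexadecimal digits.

7BE4

One's-complement addition (fold any carry out of bit 15 back into bit 0):
  0x81C9 + 0x9986 = 0x11B4F → wrap carry → 0x1B50
  0x1B50 + 0xD456 = 0x0EFA6
  0xEFA6 + 0xD39C = 0x1C342 → wrap carry → 0xC343
  0xC343 + 0x2D78 = 0x0F0BB
  0xF0BB + 0x935F = 0x1841A → wrap carry → 0x841B
One's-complement sum = 0x841B.
Checksum = ~0x841B & 0xFFFF = 0x7BE4.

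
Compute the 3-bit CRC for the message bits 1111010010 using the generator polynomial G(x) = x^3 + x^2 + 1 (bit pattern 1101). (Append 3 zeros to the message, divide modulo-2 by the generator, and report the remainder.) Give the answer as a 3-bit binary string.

Append 3 zeros: 1111010010000. Divide by 1101 (XOR where the leading bit is 1):
  pos 0: 1111 XOR 1101 = 0010
  pos 2: 1001 XOR 1101 = 0100
  pos 3: 1000 XOR 1101 = 0101
  pos 4: 1010 XOR 1101 = 0111
  pos 5: 1111 XOR 1101 = 0010
  pos 7: 1000 XOR 1101 = 0101
  pos 8: 1010 XOR 1101 = 0111
  pos 9: 1110 XOR 1101 = 0011
Remainder (last 3 bits) = 011. This is the CRC / FCS.

011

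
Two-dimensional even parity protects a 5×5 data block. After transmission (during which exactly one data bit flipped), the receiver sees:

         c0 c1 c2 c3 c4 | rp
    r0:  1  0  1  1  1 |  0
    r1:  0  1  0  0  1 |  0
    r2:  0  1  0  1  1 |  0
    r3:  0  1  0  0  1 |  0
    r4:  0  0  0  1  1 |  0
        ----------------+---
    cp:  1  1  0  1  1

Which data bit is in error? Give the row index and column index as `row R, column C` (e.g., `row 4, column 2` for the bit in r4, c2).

row 2, column 2

Recompute each row's even parity and compare to rp:
  r0: data parity 0, sent rp 0 → ok
  r1: data parity 0, sent rp 0 → ok
  r2: data parity 1, sent rp 0 → mismatch
  r3: data parity 0, sent rp 0 → ok
  r4: data parity 0, sent rp 0 → ok
Recompute each column's even parity and compare to cp:
  c0: data parity 1, sent cp 1 → ok
  c1: data parity 1, sent cp 1 → ok
  c2: data parity 1, sent cp 0 → mismatch
  c3: data parity 1, sent cp 1 → ok
  c4: data parity 1, sent cp 1 → ok
Exactly one row (r2) and one column (c2) fail → the flipped bit is at their intersection.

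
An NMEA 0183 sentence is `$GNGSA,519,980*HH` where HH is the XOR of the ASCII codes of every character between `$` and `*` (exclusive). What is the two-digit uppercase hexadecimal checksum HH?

50

XOR the ASCII codes of the payload characters:
  'G' = 0x47 → acc = 0x47
  'N' = 0x4E → acc = 0x09
  'G' = 0x47 → acc = 0x4E
  'S' = 0x53 → acc = 0x1D
  'A' = 0x41 → acc = 0x5C
  ',' = 0x2C → acc = 0x70
  '5' = 0x35 → acc = 0x45
  '1' = 0x31 → acc = 0x74
  '9' = 0x39 → acc = 0x4D
  ',' = 0x2C → acc = 0x61
  '9' = 0x39 → acc = 0x58
  '8' = 0x38 → acc = 0x60
  '0' = 0x30 → acc = 0x50
Checksum = 0x50.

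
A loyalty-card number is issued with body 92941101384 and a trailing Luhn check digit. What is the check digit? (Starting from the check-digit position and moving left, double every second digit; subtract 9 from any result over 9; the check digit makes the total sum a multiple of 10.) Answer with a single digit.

Partial digits right→left: 4 8 3 1 0 1 1 4 9 2 9
Double every second digit counting from the check-digit position (so the 1st, 3rd, 5th, ... of the partial from the right).
  doubled (with −9 where >9): 8 6 0 2 9 9 → sum 34
  kept as-is: 8 1 1 4 2 → sum 16
Total = 34 + 16 = 50.
Check digit = (10 − (50 mod 10)) mod 10 = 0.

0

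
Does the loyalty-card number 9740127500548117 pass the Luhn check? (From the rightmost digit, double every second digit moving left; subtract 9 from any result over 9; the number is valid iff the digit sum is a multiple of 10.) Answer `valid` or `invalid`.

valid

From the right, keep odd positions and double even positions (subtract 9 from any doubled value over 9):
  doubled (positions 2,4,...): 2 7 1 0 5 2 8 9 → sum 34
  kept (positions 1,3,...): 7 1 4 0 5 2 0 7 → sum 26
Total = 60.
60 mod 10 = 0, so the number is valid.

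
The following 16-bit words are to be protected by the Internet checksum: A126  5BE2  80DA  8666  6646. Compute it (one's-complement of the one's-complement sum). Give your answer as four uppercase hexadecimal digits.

956F

One's-complement addition (fold any carry out of bit 15 back into bit 0):
  0xA126 + 0x5BE2 = 0x0FD08
  0xFD08 + 0x80DA = 0x17DE2 → wrap carry → 0x7DE3
  0x7DE3 + 0x8666 = 0x10449 → wrap carry → 0x044A
  0x044A + 0x6646 = 0x06A90
One's-complement sum = 0x6A90.
Checksum = ~0x6A90 & 0xFFFF = 0x956F.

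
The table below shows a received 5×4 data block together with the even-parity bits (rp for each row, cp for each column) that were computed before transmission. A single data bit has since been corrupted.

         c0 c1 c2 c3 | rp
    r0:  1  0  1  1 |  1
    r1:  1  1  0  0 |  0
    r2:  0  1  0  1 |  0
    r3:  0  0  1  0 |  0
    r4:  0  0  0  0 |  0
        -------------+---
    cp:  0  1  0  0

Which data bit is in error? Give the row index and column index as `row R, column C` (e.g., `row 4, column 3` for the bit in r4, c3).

Recompute each row's even parity and compare to rp:
  r0: data parity 1, sent rp 1 → ok
  r1: data parity 0, sent rp 0 → ok
  r2: data parity 0, sent rp 0 → ok
  r3: data parity 1, sent rp 0 → mismatch
  r4: data parity 0, sent rp 0 → ok
Recompute each column's even parity and compare to cp:
  c0: data parity 0, sent cp 0 → ok
  c1: data parity 0, sent cp 1 → mismatch
  c2: data parity 0, sent cp 0 → ok
  c3: data parity 0, sent cp 0 → ok
Exactly one row (r3) and one column (c1) fail → the flipped bit is at their intersection.

row 3, column 1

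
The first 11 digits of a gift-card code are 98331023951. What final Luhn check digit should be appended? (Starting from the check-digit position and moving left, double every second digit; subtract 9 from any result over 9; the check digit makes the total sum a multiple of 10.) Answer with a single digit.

Partial digits right→left: 1 5 9 3 2 0 1 3 3 8 9
Double every second digit counting from the check-digit position (so the 1st, 3rd, 5th, ... of the partial from the right).
  doubled (with −9 where >9): 2 9 4 2 6 9 → sum 32
  kept as-is: 5 3 0 3 8 → sum 19
Total = 32 + 19 = 51.
Check digit = (10 − (51 mod 10)) mod 10 = 9.

9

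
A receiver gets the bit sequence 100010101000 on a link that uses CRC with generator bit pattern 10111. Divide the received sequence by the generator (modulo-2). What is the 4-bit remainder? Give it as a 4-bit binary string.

Modulo-2 division of 100010101000 by 10111:
  pos 0: 10001 XOR 10111 = 00110
  pos 2: 11001 XOR 10111 = 01110
  pos 3: 11100 XOR 10111 = 01011
  pos 4: 10111 XOR 10111 = 00000
Remainder = 0000 (zero — the frame passes the CRC check).

0000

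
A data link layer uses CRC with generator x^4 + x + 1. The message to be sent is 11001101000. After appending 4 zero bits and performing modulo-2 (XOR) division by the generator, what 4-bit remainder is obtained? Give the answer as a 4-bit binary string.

0010

Append 4 zeros: 110011010000000. Divide by 10011 (XOR where the leading bit is 1):
  pos 0: 11001 XOR 10011 = 01010
  pos 1: 10101 XOR 10011 = 00110
  pos 3: 11001 XOR 10011 = 01010
  pos 4: 10100 XOR 10011 = 00111
  pos 6: 11100 XOR 10011 = 01111
  pos 7: 11110 XOR 10011 = 01101
  pos 8: 11010 XOR 10011 = 01001
  pos 9: 10010 XOR 10011 = 00001
Remainder (last 4 bits) = 0010. This is the CRC / FCS.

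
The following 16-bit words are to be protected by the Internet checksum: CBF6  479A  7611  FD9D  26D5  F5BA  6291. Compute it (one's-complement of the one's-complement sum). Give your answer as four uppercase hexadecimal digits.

F99D

One's-complement addition (fold any carry out of bit 15 back into bit 0):
  0xCBF6 + 0x479A = 0x11390 → wrap carry → 0x1391
  0x1391 + 0x7611 = 0x089A2
  0x89A2 + 0xFD9D = 0x1873F → wrap carry → 0x8740
  0x8740 + 0x26D5 = 0x0AE15
  0xAE15 + 0xF5BA = 0x1A3CF → wrap carry → 0xA3D0
  0xA3D0 + 0x6291 = 0x10661 → wrap carry → 0x0662
One's-complement sum = 0x0662.
Checksum = ~0x0662 & 0xFFFF = 0xF99D.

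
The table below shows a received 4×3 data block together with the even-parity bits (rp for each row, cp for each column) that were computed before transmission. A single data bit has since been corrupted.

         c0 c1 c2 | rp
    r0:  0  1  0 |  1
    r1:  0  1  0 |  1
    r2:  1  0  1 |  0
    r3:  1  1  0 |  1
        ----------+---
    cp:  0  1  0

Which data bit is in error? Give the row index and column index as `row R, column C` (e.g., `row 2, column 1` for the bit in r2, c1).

row 3, column 2

Recompute each row's even parity and compare to rp:
  r0: data parity 1, sent rp 1 → ok
  r1: data parity 1, sent rp 1 → ok
  r2: data parity 0, sent rp 0 → ok
  r3: data parity 0, sent rp 1 → mismatch
Recompute each column's even parity and compare to cp:
  c0: data parity 0, sent cp 0 → ok
  c1: data parity 1, sent cp 1 → ok
  c2: data parity 1, sent cp 0 → mismatch
Exactly one row (r3) and one column (c2) fail → the flipped bit is at their intersection.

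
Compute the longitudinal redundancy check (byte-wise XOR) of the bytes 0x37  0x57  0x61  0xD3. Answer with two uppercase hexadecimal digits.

D2

XOR the bytes together:
  start with 0x37
  0x37 ⊕ 0x57 = 0x60
  0x60 ⊕ 0x61 = 0x01
  0x01 ⊕ 0xD3 = 0xD2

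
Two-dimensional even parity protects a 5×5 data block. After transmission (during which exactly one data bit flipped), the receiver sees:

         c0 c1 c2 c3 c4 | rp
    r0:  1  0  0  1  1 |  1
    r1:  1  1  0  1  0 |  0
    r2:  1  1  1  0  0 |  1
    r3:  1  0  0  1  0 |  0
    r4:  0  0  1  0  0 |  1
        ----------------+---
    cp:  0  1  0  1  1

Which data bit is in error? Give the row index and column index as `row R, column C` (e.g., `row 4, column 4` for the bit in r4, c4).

row 1, column 1

Recompute each row's even parity and compare to rp:
  r0: data parity 1, sent rp 1 → ok
  r1: data parity 1, sent rp 0 → mismatch
  r2: data parity 1, sent rp 1 → ok
  r3: data parity 0, sent rp 0 → ok
  r4: data parity 1, sent rp 1 → ok
Recompute each column's even parity and compare to cp:
  c0: data parity 0, sent cp 0 → ok
  c1: data parity 0, sent cp 1 → mismatch
  c2: data parity 0, sent cp 0 → ok
  c3: data parity 1, sent cp 1 → ok
  c4: data parity 1, sent cp 1 → ok
Exactly one row (r1) and one column (c1) fail → the flipped bit is at their intersection.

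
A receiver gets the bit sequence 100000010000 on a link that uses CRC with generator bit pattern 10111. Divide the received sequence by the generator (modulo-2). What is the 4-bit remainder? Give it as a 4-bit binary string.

0000

Modulo-2 division of 100000010000 by 10111:
  pos 0: 10000 XOR 10111 = 00111
  pos 2: 11100 XOR 10111 = 01011
  pos 3: 10111 XOR 10111 = 00000
Remainder = 0000 (zero — the frame passes the CRC check).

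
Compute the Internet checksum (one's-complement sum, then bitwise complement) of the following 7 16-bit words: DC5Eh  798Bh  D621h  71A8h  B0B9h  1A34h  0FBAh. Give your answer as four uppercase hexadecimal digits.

87A3

One's-complement addition (fold any carry out of bit 15 back into bit 0):
  0xDC5E + 0x798B = 0x155E9 → wrap carry → 0x55EA
  0x55EA + 0xD621 = 0x12C0B → wrap carry → 0x2C0C
  0x2C0C + 0x71A8 = 0x09DB4
  0x9DB4 + 0xB0B9 = 0x14E6D → wrap carry → 0x4E6E
  0x4E6E + 0x1A34 = 0x068A2
  0x68A2 + 0x0FBA = 0x0785C
One's-complement sum = 0x785C.
Checksum = ~0x785C & 0xFFFF = 0x87A3.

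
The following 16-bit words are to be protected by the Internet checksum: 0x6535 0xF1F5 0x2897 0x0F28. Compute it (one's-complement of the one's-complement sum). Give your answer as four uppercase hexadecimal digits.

One's-complement addition (fold any carry out of bit 15 back into bit 0):
  0x6535 + 0xF1F5 = 0x1572A → wrap carry → 0x572B
  0x572B + 0x2897 = 0x07FC2
  0x7FC2 + 0x0F28 = 0x08EEA
One's-complement sum = 0x8EEA.
Checksum = ~0x8EEA & 0xFFFF = 0x7115.

7115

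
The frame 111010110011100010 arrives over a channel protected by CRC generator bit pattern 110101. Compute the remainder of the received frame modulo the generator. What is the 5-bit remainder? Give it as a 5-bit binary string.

00000

Modulo-2 division of 111010110011100010 by 110101:
  pos 0: 111010 XOR 110101 = 001111
  pos 2: 111111 XOR 110101 = 001010
  pos 4: 101000 XOR 110101 = 011101
  pos 5: 111011 XOR 110101 = 001110
  pos 7: 111011 XOR 110101 = 001110
  pos 9: 111000 XOR 110101 = 001101
  pos 11: 110101 XOR 110101 = 000000
Remainder = 00000 (zero — the frame passes the CRC check).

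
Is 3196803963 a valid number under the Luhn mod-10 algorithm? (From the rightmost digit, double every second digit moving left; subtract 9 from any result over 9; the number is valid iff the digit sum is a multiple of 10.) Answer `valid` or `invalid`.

valid

From the right, keep odd positions and double even positions (subtract 9 from any doubled value over 9):
  doubled (positions 2,4,...): 3 6 7 9 6 → sum 31
  kept (positions 1,3,...): 3 9 0 6 1 → sum 19
Total = 50.
50 mod 10 = 0, so the number is valid.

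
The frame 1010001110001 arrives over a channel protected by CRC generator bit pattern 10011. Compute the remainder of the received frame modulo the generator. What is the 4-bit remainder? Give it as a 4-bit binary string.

0000

Modulo-2 division of 1010001110001 by 10011:
  pos 0: 10100 XOR 10011 = 00111
  pos 2: 11101 XOR 10011 = 01110
  pos 3: 11101 XOR 10011 = 01110
  pos 4: 11101 XOR 10011 = 01110
  pos 5: 11100 XOR 10011 = 01111
  pos 6: 11110 XOR 10011 = 01101
  pos 7: 11010 XOR 10011 = 01001
  pos 8: 10011 XOR 10011 = 00000
Remainder = 0000 (zero — the frame passes the CRC check).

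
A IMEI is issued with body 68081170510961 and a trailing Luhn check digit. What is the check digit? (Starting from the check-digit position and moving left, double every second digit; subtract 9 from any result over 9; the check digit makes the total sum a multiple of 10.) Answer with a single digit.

Partial digits right→left: 1 6 9 0 1 5 0 7 1 1 8 0 8 6
Double every second digit counting from the check-digit position (so the 1st, 3rd, 5th, ... of the partial from the right).
  doubled (with −9 where >9): 2 9 2 0 2 7 7 → sum 29
  kept as-is: 6 0 5 7 1 0 6 → sum 25
Total = 29 + 25 = 54.
Check digit = (10 − (54 mod 10)) mod 10 = 6.

6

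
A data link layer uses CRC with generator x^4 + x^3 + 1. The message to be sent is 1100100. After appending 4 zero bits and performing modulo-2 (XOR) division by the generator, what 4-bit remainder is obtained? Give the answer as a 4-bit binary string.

Append 4 zeros: 11001000000. Divide by 11001 (XOR where the leading bit is 1):
  pos 0: 11001 XOR 11001 = 00000
Remainder (last 4 bits) = 0000. This is the CRC / FCS.

0000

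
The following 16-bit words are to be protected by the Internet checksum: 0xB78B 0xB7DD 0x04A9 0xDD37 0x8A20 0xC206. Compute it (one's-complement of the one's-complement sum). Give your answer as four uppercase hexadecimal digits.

One's-complement addition (fold any carry out of bit 15 back into bit 0):
  0xB78B + 0xB7DD = 0x16F68 → wrap carry → 0x6F69
  0x6F69 + 0x04A9 = 0x07412
  0x7412 + 0xDD37 = 0x15149 → wrap carry → 0x514A
  0x514A + 0x8A20 = 0x0DB6A
  0xDB6A + 0xC206 = 0x19D70 → wrap carry → 0x9D71
One's-complement sum = 0x9D71.
Checksum = ~0x9D71 & 0xFFFF = 0x628E.

628E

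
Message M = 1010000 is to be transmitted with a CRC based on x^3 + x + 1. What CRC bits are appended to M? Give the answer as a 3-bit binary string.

Append 3 zeros: 1010000000. Divide by 1011 (XOR where the leading bit is 1):
  pos 0: 1010 XOR 1011 = 0001
  pos 3: 1000 XOR 1011 = 0011
  pos 5: 1100 XOR 1011 = 0111
  pos 6: 1110 XOR 1011 = 0101
Remainder (last 3 bits) = 101. This is the CRC / FCS.

101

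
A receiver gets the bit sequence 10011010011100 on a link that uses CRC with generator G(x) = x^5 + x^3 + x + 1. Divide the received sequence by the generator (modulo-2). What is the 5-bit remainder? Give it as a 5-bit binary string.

01011

Modulo-2 division of 10011010011100 by 101011:
  pos 0: 100110 XOR 101011 = 001101
  pos 2: 110110 XOR 101011 = 011101
  pos 3: 111010 XOR 101011 = 010001
  pos 4: 100011 XOR 101011 = 001000
  pos 6: 100011 XOR 101011 = 001000
  pos 8: 100000 XOR 101011 = 001011
Remainder = 01011 (nonzero — an error is detected).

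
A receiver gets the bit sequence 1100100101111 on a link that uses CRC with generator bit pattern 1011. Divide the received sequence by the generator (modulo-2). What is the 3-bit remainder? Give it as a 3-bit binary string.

000

Modulo-2 division of 1100100101111 by 1011:
  pos 0: 1100 XOR 1011 = 0111
  pos 1: 1111 XOR 1011 = 0100
  pos 2: 1000 XOR 1011 = 0011
  pos 4: 1101 XOR 1011 = 0110
  pos 5: 1100 XOR 1011 = 0111
  pos 6: 1111 XOR 1011 = 0100
  pos 7: 1001 XOR 1011 = 0010
  pos 9: 1011 XOR 1011 = 0000
Remainder = 000 (zero — the frame passes the CRC check).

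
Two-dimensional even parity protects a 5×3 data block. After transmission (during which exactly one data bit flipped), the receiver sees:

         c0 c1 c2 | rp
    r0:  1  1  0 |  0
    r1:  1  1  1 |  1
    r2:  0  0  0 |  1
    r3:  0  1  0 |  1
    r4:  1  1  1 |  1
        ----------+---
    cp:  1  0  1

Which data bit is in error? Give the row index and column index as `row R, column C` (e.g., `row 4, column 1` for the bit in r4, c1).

row 2, column 2

Recompute each row's even parity and compare to rp:
  r0: data parity 0, sent rp 0 → ok
  r1: data parity 1, sent rp 1 → ok
  r2: data parity 0, sent rp 1 → mismatch
  r3: data parity 1, sent rp 1 → ok
  r4: data parity 1, sent rp 1 → ok
Recompute each column's even parity and compare to cp:
  c0: data parity 1, sent cp 1 → ok
  c1: data parity 0, sent cp 0 → ok
  c2: data parity 0, sent cp 1 → mismatch
Exactly one row (r2) and one column (c2) fail → the flipped bit is at their intersection.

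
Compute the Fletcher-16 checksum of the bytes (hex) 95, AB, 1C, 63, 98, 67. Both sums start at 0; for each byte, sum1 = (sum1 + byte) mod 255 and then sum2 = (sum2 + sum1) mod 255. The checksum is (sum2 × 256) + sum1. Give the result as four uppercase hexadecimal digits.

Running sums (mod 255):
  after byte 0 (95): sum1=149, sum2=149
  after byte 1 (AB): sum1=65, sum2=214
  after byte 2 (1C): sum1=93, sum2=52
  after byte 3 (63): sum1=192, sum2=244
  after byte 4 (98): sum1=89, sum2=78
  after byte 5 (67): sum1=192, sum2=15
Checksum = sum2·256 + sum1 = 15·256 + 192 = 4032 = 0x0FC0.

0FC0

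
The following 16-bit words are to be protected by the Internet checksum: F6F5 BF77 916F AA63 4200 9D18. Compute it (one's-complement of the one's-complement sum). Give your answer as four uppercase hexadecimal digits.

2EA6

One's-complement addition (fold any carry out of bit 15 back into bit 0):
  0xF6F5 + 0xBF77 = 0x1B66C → wrap carry → 0xB66D
  0xB66D + 0x916F = 0x147DC → wrap carry → 0x47DD
  0x47DD + 0xAA63 = 0x0F240
  0xF240 + 0x4200 = 0x13440 → wrap carry → 0x3441
  0x3441 + 0x9D18 = 0x0D159
One's-complement sum = 0xD159.
Checksum = ~0xD159 & 0xFFFF = 0x2EA6.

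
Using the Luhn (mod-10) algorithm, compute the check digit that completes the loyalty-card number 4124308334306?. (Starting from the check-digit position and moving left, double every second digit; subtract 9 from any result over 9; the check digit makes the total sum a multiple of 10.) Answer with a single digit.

8

Partial digits right→left: 6 0 3 4 3 3 8 0 3 4 2 1 4
Double every second digit counting from the check-digit position (so the 1st, 3rd, 5th, ... of the partial from the right).
  doubled (with −9 where >9): 3 6 6 7 6 4 8 → sum 40
  kept as-is: 0 4 3 0 4 1 → sum 12
Total = 40 + 12 = 52.
Check digit = (10 − (52 mod 10)) mod 10 = 8.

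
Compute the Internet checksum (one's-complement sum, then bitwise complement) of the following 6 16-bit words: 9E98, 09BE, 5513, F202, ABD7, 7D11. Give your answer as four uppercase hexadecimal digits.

E7A9

One's-complement addition (fold any carry out of bit 15 back into bit 0):
  0x9E98 + 0x09BE = 0x0A856
  0xA856 + 0x5513 = 0x0FD69
  0xFD69 + 0xF202 = 0x1EF6B → wrap carry → 0xEF6C
  0xEF6C + 0xABD7 = 0x19B43 → wrap carry → 0x9B44
  0x9B44 + 0x7D11 = 0x11855 → wrap carry → 0x1856
One's-complement sum = 0x1856.
Checksum = ~0x1856 & 0xFFFF = 0xE7A9.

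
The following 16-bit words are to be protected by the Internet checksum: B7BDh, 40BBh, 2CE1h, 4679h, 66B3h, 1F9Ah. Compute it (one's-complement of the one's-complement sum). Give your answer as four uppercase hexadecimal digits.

0DDF

One's-complement addition (fold any carry out of bit 15 back into bit 0):
  0xB7BD + 0x40BB = 0x0F878
  0xF878 + 0x2CE1 = 0x12559 → wrap carry → 0x255A
  0x255A + 0x4679 = 0x06BD3
  0x6BD3 + 0x66B3 = 0x0D286
  0xD286 + 0x1F9A = 0x0F220
One's-complement sum = 0xF220.
Checksum = ~0xF220 & 0xFFFF = 0x0DDF.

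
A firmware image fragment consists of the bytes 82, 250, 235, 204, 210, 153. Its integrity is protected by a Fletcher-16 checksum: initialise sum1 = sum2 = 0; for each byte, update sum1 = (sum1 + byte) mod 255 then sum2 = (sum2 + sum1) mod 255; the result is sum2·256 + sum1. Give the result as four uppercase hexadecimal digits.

Running sums (mod 255):
  after byte 0 (82): sum1=82, sum2=82
  after byte 1 (250): sum1=77, sum2=159
  after byte 2 (235): sum1=57, sum2=216
  after byte 3 (204): sum1=6, sum2=222
  after byte 4 (210): sum1=216, sum2=183
  after byte 5 (153): sum1=114, sum2=42
Checksum = sum2·256 + sum1 = 42·256 + 114 = 10866 = 0x2A72.

2A72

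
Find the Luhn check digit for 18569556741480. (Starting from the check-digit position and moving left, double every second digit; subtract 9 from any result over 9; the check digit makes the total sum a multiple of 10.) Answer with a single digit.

Partial digits right→left: 0 8 4 1 4 7 6 5 5 9 6 5 8 1
Double every second digit counting from the check-digit position (so the 1st, 3rd, 5th, ... of the partial from the right).
  doubled (with −9 where >9): 0 8 8 3 1 3 7 → sum 30
  kept as-is: 8 1 7 5 9 5 1 → sum 36
Total = 30 + 36 = 66.
Check digit = (10 − (66 mod 10)) mod 10 = 4.

4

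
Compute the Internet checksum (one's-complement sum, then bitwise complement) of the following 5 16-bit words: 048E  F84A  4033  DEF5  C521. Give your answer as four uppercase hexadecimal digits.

One's-complement addition (fold any carry out of bit 15 back into bit 0):
  0x048E + 0xF84A = 0x0FCD8
  0xFCD8 + 0x4033 = 0x13D0B → wrap carry → 0x3D0C
  0x3D0C + 0xDEF5 = 0x11C01 → wrap carry → 0x1C02
  0x1C02 + 0xC521 = 0x0E123
One's-complement sum = 0xE123.
Checksum = ~0xE123 & 0xFFFF = 0x1EDC.

1EDC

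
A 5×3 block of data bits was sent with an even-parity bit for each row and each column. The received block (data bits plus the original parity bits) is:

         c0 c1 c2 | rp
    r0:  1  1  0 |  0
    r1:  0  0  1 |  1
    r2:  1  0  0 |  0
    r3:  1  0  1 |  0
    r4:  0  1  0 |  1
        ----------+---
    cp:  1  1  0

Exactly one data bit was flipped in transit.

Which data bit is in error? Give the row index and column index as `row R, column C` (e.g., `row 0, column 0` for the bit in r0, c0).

Recompute each row's even parity and compare to rp:
  r0: data parity 0, sent rp 0 → ok
  r1: data parity 1, sent rp 1 → ok
  r2: data parity 1, sent rp 0 → mismatch
  r3: data parity 0, sent rp 0 → ok
  r4: data parity 1, sent rp 1 → ok
Recompute each column's even parity and compare to cp:
  c0: data parity 1, sent cp 1 → ok
  c1: data parity 0, sent cp 1 → mismatch
  c2: data parity 0, sent cp 0 → ok
Exactly one row (r2) and one column (c1) fail → the flipped bit is at their intersection.

row 2, column 1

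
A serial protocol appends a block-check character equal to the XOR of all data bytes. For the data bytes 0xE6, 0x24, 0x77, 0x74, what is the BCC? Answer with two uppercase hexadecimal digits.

XOR the bytes together:
  start with 0xE6
  0xE6 ⊕ 0x24 = 0xC2
  0xC2 ⊕ 0x77 = 0xB5
  0xB5 ⊕ 0x74 = 0xC1

C1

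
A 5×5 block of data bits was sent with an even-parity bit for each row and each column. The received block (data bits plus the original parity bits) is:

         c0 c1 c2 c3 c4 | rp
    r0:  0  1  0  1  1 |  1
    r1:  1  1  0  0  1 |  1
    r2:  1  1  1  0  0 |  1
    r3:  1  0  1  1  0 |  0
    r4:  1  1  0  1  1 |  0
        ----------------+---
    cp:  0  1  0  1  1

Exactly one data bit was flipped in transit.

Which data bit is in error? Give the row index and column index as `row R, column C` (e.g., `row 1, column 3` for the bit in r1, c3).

row 3, column 1

Recompute each row's even parity and compare to rp:
  r0: data parity 1, sent rp 1 → ok
  r1: data parity 1, sent rp 1 → ok
  r2: data parity 1, sent rp 1 → ok
  r3: data parity 1, sent rp 0 → mismatch
  r4: data parity 0, sent rp 0 → ok
Recompute each column's even parity and compare to cp:
  c0: data parity 0, sent cp 0 → ok
  c1: data parity 0, sent cp 1 → mismatch
  c2: data parity 0, sent cp 0 → ok
  c3: data parity 1, sent cp 1 → ok
  c4: data parity 1, sent cp 1 → ok
Exactly one row (r3) and one column (c1) fail → the flipped bit is at their intersection.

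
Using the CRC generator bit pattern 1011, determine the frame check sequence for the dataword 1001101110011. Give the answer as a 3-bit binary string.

Append 3 zeros: 1001101110011000. Divide by 1011 (XOR where the leading bit is 1):
  pos 0: 1001 XOR 1011 = 0010
  pos 2: 1010 XOR 1011 = 0001
  pos 5: 1111 XOR 1011 = 0100
  pos 6: 1000 XOR 1011 = 0011
  pos 8: 1101 XOR 1011 = 0110
  pos 9: 1101 XOR 1011 = 0110
  pos 10: 1100 XOR 1011 = 0111
  pos 11: 1110 XOR 1011 = 0101
  pos 12: 1010 XOR 1011 = 0001
Remainder (last 3 bits) = 001. This is the CRC / FCS.

001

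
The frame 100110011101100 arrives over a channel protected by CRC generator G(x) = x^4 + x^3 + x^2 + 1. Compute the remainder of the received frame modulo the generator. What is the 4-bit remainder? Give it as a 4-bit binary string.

0000

Modulo-2 division of 100110011101100 by 11101:
  pos 0: 10011 XOR 11101 = 01110
  pos 1: 11100 XOR 11101 = 00001
  pos 5: 10111 XOR 11101 = 01010
  pos 6: 10100 XOR 11101 = 01001
  pos 7: 10011 XOR 11101 = 01110
  pos 8: 11101 XOR 11101 = 00000
Remainder = 0000 (zero — the frame passes the CRC check).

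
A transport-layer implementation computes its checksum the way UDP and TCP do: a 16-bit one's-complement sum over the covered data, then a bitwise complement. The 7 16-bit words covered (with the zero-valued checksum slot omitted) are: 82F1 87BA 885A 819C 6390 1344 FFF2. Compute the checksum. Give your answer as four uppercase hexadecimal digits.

One's-complement addition (fold any carry out of bit 15 back into bit 0):
  0x82F1 + 0x87BA = 0x10AAB → wrap carry → 0x0AAC
  0x0AAC + 0x885A = 0x09306
  0x9306 + 0x819C = 0x114A2 → wrap carry → 0x14A3
  0x14A3 + 0x6390 = 0x07833
  0x7833 + 0x1344 = 0x08B77
  0x8B77 + 0xFFF2 = 0x18B69 → wrap carry → 0x8B6A
One's-complement sum = 0x8B6A.
Checksum = ~0x8B6A & 0xFFFF = 0x7495.

7495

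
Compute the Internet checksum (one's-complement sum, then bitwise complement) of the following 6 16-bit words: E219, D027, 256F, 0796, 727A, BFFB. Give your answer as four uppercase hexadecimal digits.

EE42

One's-complement addition (fold any carry out of bit 15 back into bit 0):
  0xE219 + 0xD027 = 0x1B240 → wrap carry → 0xB241
  0xB241 + 0x256F = 0x0D7B0
  0xD7B0 + 0x0796 = 0x0DF46
  0xDF46 + 0x727A = 0x151C0 → wrap carry → 0x51C1
  0x51C1 + 0xBFFB = 0x111BC → wrap carry → 0x11BD
One's-complement sum = 0x11BD.
Checksum = ~0x11BD & 0xFFFF = 0xEE42.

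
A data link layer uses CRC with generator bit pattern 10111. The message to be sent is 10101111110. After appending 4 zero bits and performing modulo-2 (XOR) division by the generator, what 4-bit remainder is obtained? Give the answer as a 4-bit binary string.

Append 4 zeros: 101011111100000. Divide by 10111 (XOR where the leading bit is 1):
  pos 0: 10101 XOR 10111 = 00010
  pos 3: 10111 XOR 10111 = 00000
  pos 8: 11000 XOR 10111 = 01111
  pos 9: 11110 XOR 10111 = 01001
  pos 10: 10010 XOR 10111 = 00101
Remainder (last 4 bits) = 0101. This is the CRC / FCS.

0101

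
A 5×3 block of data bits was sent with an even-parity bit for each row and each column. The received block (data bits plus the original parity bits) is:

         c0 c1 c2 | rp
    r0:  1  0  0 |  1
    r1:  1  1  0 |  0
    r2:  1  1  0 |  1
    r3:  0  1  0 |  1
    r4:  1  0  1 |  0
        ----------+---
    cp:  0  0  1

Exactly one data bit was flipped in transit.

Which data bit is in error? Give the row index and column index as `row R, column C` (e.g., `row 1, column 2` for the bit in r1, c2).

Recompute each row's even parity and compare to rp:
  r0: data parity 1, sent rp 1 → ok
  r1: data parity 0, sent rp 0 → ok
  r2: data parity 0, sent rp 1 → mismatch
  r3: data parity 1, sent rp 1 → ok
  r4: data parity 0, sent rp 0 → ok
Recompute each column's even parity and compare to cp:
  c0: data parity 0, sent cp 0 → ok
  c1: data parity 1, sent cp 0 → mismatch
  c2: data parity 1, sent cp 1 → ok
Exactly one row (r2) and one column (c1) fail → the flipped bit is at their intersection.

row 2, column 1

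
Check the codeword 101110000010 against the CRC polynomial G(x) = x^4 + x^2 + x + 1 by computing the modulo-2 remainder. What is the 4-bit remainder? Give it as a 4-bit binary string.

Modulo-2 division of 101110000010 by 10111:
  pos 0: 10111 XOR 10111 = 00000
Remainder = 0010 (nonzero — an error is detected).

0010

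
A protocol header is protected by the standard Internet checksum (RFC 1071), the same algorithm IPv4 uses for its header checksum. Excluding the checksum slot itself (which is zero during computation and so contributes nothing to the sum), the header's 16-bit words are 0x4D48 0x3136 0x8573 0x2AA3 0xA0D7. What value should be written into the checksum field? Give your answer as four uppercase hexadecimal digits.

One's-complement addition (fold any carry out of bit 15 back into bit 0):
  0x4D48 + 0x3136 = 0x07E7E
  0x7E7E + 0x8573 = 0x103F1 → wrap carry → 0x03F2
  0x03F2 + 0x2AA3 = 0x02E95
  0x2E95 + 0xA0D7 = 0x0CF6C
One's-complement sum = 0xCF6C.
Checksum = ~0xCF6C & 0xFFFF = 0x3093.

3093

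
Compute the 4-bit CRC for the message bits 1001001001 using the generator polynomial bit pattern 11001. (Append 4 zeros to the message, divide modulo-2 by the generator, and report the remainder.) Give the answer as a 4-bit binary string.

0010

Append 4 zeros: 10010010010000. Divide by 11001 (XOR where the leading bit is 1):
  pos 0: 10010 XOR 11001 = 01011
  pos 1: 10110 XOR 11001 = 01111
  pos 2: 11111 XOR 11001 = 00110
  pos 4: 11000 XOR 11001 = 00001
  pos 8: 11000 XOR 11001 = 00001
Remainder (last 4 bits) = 0010. This is the CRC / FCS.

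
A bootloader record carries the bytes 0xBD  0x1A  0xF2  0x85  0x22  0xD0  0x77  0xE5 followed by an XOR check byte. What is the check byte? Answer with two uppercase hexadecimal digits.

B0

XOR the bytes together:
  start with 0xBD
  0xBD ⊕ 0x1A = 0xA7
  0xA7 ⊕ 0xF2 = 0x55
  0x55 ⊕ 0x85 = 0xD0
  0xD0 ⊕ 0x22 = 0xF2
  0xF2 ⊕ 0xD0 = 0x22
  0x22 ⊕ 0x77 = 0x55
  0x55 ⊕ 0xE5 = 0xB0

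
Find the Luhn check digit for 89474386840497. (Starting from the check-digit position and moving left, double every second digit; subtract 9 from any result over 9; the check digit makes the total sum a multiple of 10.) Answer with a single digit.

5

Partial digits right→left: 7 9 4 0 4 8 6 8 3 4 7 4 9 8
Double every second digit counting from the check-digit position (so the 1st, 3rd, 5th, ... of the partial from the right).
  doubled (with −9 where >9): 5 8 8 3 6 5 9 → sum 44
  kept as-is: 9 0 8 8 4 4 8 → sum 41
Total = 44 + 41 = 85.
Check digit = (10 − (85 mod 10)) mod 10 = 5.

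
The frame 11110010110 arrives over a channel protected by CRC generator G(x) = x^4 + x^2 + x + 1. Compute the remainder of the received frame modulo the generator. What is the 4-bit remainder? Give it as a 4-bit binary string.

Modulo-2 division of 11110010110 by 10111:
  pos 0: 11110 XOR 10111 = 01001
  pos 1: 10010 XOR 10111 = 00101
  pos 3: 10110 XOR 10111 = 00001
Remainder = 1110 (nonzero — an error is detected).

1110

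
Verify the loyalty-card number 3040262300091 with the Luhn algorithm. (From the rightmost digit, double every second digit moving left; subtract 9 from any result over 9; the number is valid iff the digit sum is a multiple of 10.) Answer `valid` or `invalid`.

From the right, keep odd positions and double even positions (subtract 9 from any doubled value over 9):
  doubled (positions 2,4,...): 9 0 6 3 0 0 → sum 18
  kept (positions 1,3,...): 1 0 0 2 2 4 3 → sum 12
Total = 30.
30 mod 10 = 0, so the number is valid.

valid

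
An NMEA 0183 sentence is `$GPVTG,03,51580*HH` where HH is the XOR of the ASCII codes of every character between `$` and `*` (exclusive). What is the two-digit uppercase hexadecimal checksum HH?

XOR the ASCII codes of the payload characters:
  'G' = 0x47 → acc = 0x47
  'P' = 0x50 → acc = 0x17
  'V' = 0x56 → acc = 0x41
  'T' = 0x54 → acc = 0x15
  'G' = 0x47 → acc = 0x52
  ',' = 0x2C → acc = 0x7E
  '0' = 0x30 → acc = 0x4E
  '3' = 0x33 → acc = 0x7D
  ',' = 0x2C → acc = 0x51
  '5' = 0x35 → acc = 0x64
  '1' = 0x31 → acc = 0x55
  '5' = 0x35 → acc = 0x60
  '8' = 0x38 → acc = 0x58
  '0' = 0x30 → acc = 0x68
Checksum = 0x68.

68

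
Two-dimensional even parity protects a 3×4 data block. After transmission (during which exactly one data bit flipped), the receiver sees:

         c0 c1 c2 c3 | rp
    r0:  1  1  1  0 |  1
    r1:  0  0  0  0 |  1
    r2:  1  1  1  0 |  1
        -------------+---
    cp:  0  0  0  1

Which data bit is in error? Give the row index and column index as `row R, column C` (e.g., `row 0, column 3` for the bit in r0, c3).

row 1, column 3

Recompute each row's even parity and compare to rp:
  r0: data parity 1, sent rp 1 → ok
  r1: data parity 0, sent rp 1 → mismatch
  r2: data parity 1, sent rp 1 → ok
Recompute each column's even parity and compare to cp:
  c0: data parity 0, sent cp 0 → ok
  c1: data parity 0, sent cp 0 → ok
  c2: data parity 0, sent cp 0 → ok
  c3: data parity 0, sent cp 1 → mismatch
Exactly one row (r1) and one column (c3) fail → the flipped bit is at their intersection.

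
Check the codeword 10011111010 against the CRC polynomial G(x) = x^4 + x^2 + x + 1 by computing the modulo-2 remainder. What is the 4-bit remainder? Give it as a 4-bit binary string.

0001

Modulo-2 division of 10011111010 by 10111:
  pos 0: 10011 XOR 10111 = 00100
  pos 2: 10011 XOR 10111 = 00100
  pos 4: 10010 XOR 10111 = 00101
  pos 6: 10110 XOR 10111 = 00001
Remainder = 0001 (nonzero — an error is detected).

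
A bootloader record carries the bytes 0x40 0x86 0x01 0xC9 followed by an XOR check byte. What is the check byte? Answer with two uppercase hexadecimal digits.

XOR the bytes together:
  start with 0x40
  0x40 ⊕ 0x86 = 0xC6
  0xC6 ⊕ 0x01 = 0xC7
  0xC7 ⊕ 0xC9 = 0x0E

0E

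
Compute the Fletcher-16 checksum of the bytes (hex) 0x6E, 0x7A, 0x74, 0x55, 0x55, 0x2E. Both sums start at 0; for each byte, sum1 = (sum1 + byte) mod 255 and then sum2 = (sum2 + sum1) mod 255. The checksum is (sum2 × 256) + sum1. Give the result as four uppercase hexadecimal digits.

A536

Running sums (mod 255):
  after byte 0 (0x6E): sum1=110, sum2=110
  after byte 1 (0x7A): sum1=232, sum2=87
  after byte 2 (0x74): sum1=93, sum2=180
  after byte 3 (0x55): sum1=178, sum2=103
  after byte 4 (0x55): sum1=8, sum2=111
  after byte 5 (0x2E): sum1=54, sum2=165
Checksum = sum2·256 + sum1 = 165·256 + 54 = 42294 = 0xA536.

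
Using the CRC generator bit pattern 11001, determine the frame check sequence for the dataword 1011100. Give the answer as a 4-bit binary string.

1100

Append 4 zeros: 10111000000. Divide by 11001 (XOR where the leading bit is 1):
  pos 0: 10111 XOR 11001 = 01110
  pos 1: 11100 XOR 11001 = 00101
  pos 3: 10100 XOR 11001 = 01101
  pos 4: 11010 XOR 11001 = 00011
Remainder (last 4 bits) = 1100. This is the CRC / FCS.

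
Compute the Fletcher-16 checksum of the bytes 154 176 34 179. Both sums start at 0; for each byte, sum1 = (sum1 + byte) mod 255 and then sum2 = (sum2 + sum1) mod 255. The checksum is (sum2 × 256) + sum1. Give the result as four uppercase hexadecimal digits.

7421

Running sums (mod 255):
  after byte 0 (154): sum1=154, sum2=154
  after byte 1 (176): sum1=75, sum2=229
  after byte 2 (34): sum1=109, sum2=83
  after byte 3 (179): sum1=33, sum2=116
Checksum = sum2·256 + sum1 = 116·256 + 33 = 29729 = 0x7421.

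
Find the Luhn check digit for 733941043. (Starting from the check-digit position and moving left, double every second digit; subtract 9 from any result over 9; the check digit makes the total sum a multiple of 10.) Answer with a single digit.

8

Partial digits right→left: 3 4 0 1 4 9 3 3 7
Double every second digit counting from the check-digit position (so the 1st, 3rd, 5th, ... of the partial from the right).
  doubled (with −9 where >9): 6 0 8 6 5 → sum 25
  kept as-is: 4 1 9 3 → sum 17
Total = 25 + 17 = 42.
Check digit = (10 − (42 mod 10)) mod 10 = 8.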